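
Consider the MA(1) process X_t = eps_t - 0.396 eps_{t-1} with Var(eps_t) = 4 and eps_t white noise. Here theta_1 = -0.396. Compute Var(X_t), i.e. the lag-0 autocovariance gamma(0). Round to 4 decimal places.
\gamma(0) = 4.6273

For an MA(q) process X_t = eps_t + sum_i theta_i eps_{t-i} with
Var(eps_t) = sigma^2, the variance is
  gamma(0) = sigma^2 * (1 + sum_i theta_i^2).
  sum_i theta_i^2 = (-0.396)^2 = 0.156816.
  gamma(0) = 4 * (1 + 0.156816) = 4 * 1.156816 = 4.627264, which rounds to 4.6273.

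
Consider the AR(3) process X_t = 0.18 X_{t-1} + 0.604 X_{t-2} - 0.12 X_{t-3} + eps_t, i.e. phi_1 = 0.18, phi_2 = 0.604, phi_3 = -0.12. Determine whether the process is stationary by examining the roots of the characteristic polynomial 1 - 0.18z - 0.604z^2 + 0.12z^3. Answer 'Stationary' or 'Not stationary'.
\text{Stationary}

The AR(p) characteristic polynomial is P(z) = 1 - 0.18z - 0.604z^2 + 0.12z^3.
Stationarity requires all roots to lie outside the unit circle, i.e. |z| > 1 for every root.
Degree 3: look for a simple real root z0 first, then factor out (1 - z/z0) and solve the remaining quadratic.
Testing z0 = 5: P(5) = 1 + (-0.18)(5) + (-0.604)(5)^2 + (0.12)(5)^3
  = 1 + (-0.9) + (-15.1) + (15) = 0.  So z_0 = 5 is a root, |z_0| = 5.
Divide out the factor (1 - 0.2 z) = (1 - z/z0) (since 1/z0 = 0.2):
  P(z) = (1 - 0.2 z)(1 + (0.02) z + (-0.6) z^2)
  [check: z-coef 0.02 - (0.2) = -0.18; z^2-coef -0.6 - (0.2)(0.02) = -0.604; z^3-coef -(0.2)(-0.6) = 0.12.]
Remaining roots from the quadratic factor 1 + (0.02) z + (-0.6) z^2:
  Set 1 + (0.02) z + (-0.6) z^2 = 0, i.e. a z^2 + b z + c = 0 with a = -0.6, b = 0.02, c = 1.
  Discriminant D = b^2 - 4ac = (0.02)^2 - 4*(-0.6)*1 = 0.0004 - (-2.4) = 2.4004.
  D >= 0, so the roots are real: z = (-b +/- sqrt(D)) / (2a) = (-0.02 +/- 1.549322) / (-1.2).
    z_1 = (-0.02 + 1.549322) / (-1.2) = -1.2744,   |z_1| = 1.2744.
    z_2 = (-0.02 - 1.549322) / (-1.2) = 1.3078,   |z_2| = 1.3078.
Moduli of all roots: 5.0000, 1.2744, 1.3078.
All moduli strictly greater than 1? Yes.
Verdict: Stationary.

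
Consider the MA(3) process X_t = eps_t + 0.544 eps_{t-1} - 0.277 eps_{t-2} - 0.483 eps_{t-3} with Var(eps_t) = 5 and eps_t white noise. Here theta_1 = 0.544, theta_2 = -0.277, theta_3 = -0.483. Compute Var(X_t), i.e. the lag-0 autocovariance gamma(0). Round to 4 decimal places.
\gamma(0) = 8.0298

For an MA(q) process X_t = eps_t + sum_i theta_i eps_{t-i} with
Var(eps_t) = sigma^2, the variance is
  gamma(0) = sigma^2 * (1 + sum_i theta_i^2).
  sum_i theta_i^2 = (0.544)^2 + (-0.277)^2 + (-0.483)^2 = 0.295936 + 0.076729 + 0.233289 = 0.605954.
  gamma(0) = 5 * (1 + 0.605954) = 5 * 1.605954 = 8.02977, which rounds to 8.0298.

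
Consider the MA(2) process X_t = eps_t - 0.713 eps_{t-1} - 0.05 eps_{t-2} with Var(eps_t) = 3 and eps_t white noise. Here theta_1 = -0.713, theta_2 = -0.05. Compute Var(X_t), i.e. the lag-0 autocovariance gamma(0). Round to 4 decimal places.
\gamma(0) = 4.5326

For an MA(q) process X_t = eps_t + sum_i theta_i eps_{t-i} with
Var(eps_t) = sigma^2, the variance is
  gamma(0) = sigma^2 * (1 + sum_i theta_i^2).
  sum_i theta_i^2 = (-0.713)^2 + (-0.05)^2 = 0.508369 + 0.0025 = 0.510869.
  gamma(0) = 3 * (1 + 0.510869) = 3 * 1.510869 = 4.532607, which rounds to 4.5326.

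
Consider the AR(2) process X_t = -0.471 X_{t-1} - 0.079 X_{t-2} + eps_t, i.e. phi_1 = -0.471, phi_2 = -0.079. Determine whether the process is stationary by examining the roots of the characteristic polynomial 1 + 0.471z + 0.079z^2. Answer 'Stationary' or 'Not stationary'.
\text{Stationary}

The AR(p) characteristic polynomial is P(z) = 1 + 0.471z + 0.079z^2.
Stationarity requires all roots to lie outside the unit circle, i.e. |z| > 1 for every root.
Set 1 + (0.471) z + (0.079) z^2 = 0, i.e. a z^2 + b z + c = 0 with a = 0.079, b = 0.471, c = 1.
Discriminant D = b^2 - 4ac = (0.471)^2 - 4*(0.079)*1 = 0.221841 - (0.316) = -0.094159.
D < 0, so the roots are the complex-conjugate pair z = (-b +/- i sqrt(-D)) / (2a) = -2.981 +/- 1.9421i.
For a conjugate pair |z|^2 = z * conj(z) = (product of roots) = c/a = 1/(0.079) = 12.658228, so |z| = sqrt(12.658228) = 3.5578 for both roots.
Moduli of all roots: 3.5578, 3.5578.
All moduli strictly greater than 1? Yes.
Verdict: Stationary.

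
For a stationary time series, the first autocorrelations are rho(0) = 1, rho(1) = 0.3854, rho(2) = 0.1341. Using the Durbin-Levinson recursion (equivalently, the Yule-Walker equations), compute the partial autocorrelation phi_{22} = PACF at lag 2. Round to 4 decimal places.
\phi_{22} = -0.0170

The PACF at lag k is phi_{kk}, the last component of the solution
to the Yule-Walker system G_k phi = r_k where
  (G_k)_{ij} = rho(|i - j|), (r_k)_i = rho(i), i,j = 1..k.
Equivalently, Durbin-Levinson gives phi_{kk} iteratively:
  phi_{11} = rho(1)
  phi_{kk} = [rho(k) - sum_{j=1..k-1} phi_{k-1,j} rho(k-j)]
            / [1 - sum_{j=1..k-1} phi_{k-1,j} rho(j)],
  phi_{k,j} = phi_{k-1,j} - phi_{kk} phi_{k-1,k-j},  j = 1..k-1.
Step k = 1:
  phi_11 = rho(1) = 0.3854.
Step k = 2:
  phi_22 = [rho(2) - phi_11 rho(1)] / [1 - phi_11 rho(1)] = [0.1341 - (0.3854)(0.3854)] / [1 - (0.3854)(0.3854)]
         = -0.01443316 / 0.85146684 = -0.017.
Therefore phi_{22} = -0.0170.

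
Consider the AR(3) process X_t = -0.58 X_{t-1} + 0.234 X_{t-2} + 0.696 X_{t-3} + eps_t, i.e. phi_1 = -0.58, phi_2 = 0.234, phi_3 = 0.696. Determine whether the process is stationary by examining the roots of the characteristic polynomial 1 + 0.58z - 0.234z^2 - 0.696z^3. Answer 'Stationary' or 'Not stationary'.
\text{Stationary}

The AR(p) characteristic polynomial is P(z) = 1 + 0.58z - 0.234z^2 - 0.696z^3.
Stationarity requires all roots to lie outside the unit circle, i.e. |z| > 1 for every root.
Degree 3: look for a simple real root z0 first, then factor out (1 - z/z0) and solve the remaining quadratic.
Testing z0 = 1.25: P(1.25) = 1 + (0.58)(1.25) + (-0.234)(1.25)^2 + (-0.696)(1.25)^3
  = 1 + (0.725) + (-0.365625) + (-1.359375) = 0.  So z_0 = 1.25 is a root, |z_0| = 1.25.
Divide out the factor (1 - 0.8 z) = (1 - z/z0) (since 1/z0 = 0.8):
  P(z) = (1 - 0.8 z)(1 + (1.38) z + (0.87) z^2)
  [check: z-coef 1.38 - (0.8) = 0.58; z^2-coef 0.87 - (0.8)(1.38) = -0.234; z^3-coef -(0.8)(0.87) = -0.696.]
Remaining roots from the quadratic factor 1 + (1.38) z + (0.87) z^2:
  Set 1 + (1.38) z + (0.87) z^2 = 0, i.e. a z^2 + b z + c = 0 with a = 0.87, b = 1.38, c = 1.
  Discriminant D = b^2 - 4ac = (1.38)^2 - 4*(0.87)*1 = 1.9044 - (3.48) = -1.5756.
  D < 0, so the roots are the complex-conjugate pair z = (-b +/- i sqrt(-D)) / (2a) = -0.7931 +/- 0.7214i.
  For a conjugate pair |z|^2 = z * conj(z) = (product of roots) = c/a = 1/(0.87) = 1.149425, so |z| = sqrt(1.149425) = 1.0721 for both roots.
Moduli of all roots: 1.2500, 1.0721, 1.0721.
All moduli strictly greater than 1? Yes.
Verdict: Stationary.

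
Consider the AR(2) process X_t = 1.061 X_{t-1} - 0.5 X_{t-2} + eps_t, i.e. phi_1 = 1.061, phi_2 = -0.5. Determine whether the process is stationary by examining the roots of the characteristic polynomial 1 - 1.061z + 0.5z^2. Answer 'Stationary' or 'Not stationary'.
\text{Stationary}

The AR(p) characteristic polynomial is P(z) = 1 - 1.061z + 0.5z^2.
Stationarity requires all roots to lie outside the unit circle, i.e. |z| > 1 for every root.
Set 1 + (-1.061) z + (0.5) z^2 = 0, i.e. a z^2 + b z + c = 0 with a = 0.5, b = -1.061, c = 1.
Discriminant D = b^2 - 4ac = (-1.061)^2 - 4*(0.5)*1 = 1.125721 - (2) = -0.874279.
D < 0, so the roots are the complex-conjugate pair z = (-b +/- i sqrt(-D)) / (2a) = 1.061 +/- 0.935i.
For a conjugate pair |z|^2 = z * conj(z) = (product of roots) = c/a = 1/(0.5) = 2, so |z| = sqrt(2) = 1.4142 for both roots.
Moduli of all roots: 1.4142, 1.4142.
All moduli strictly greater than 1? Yes.
Verdict: Stationary.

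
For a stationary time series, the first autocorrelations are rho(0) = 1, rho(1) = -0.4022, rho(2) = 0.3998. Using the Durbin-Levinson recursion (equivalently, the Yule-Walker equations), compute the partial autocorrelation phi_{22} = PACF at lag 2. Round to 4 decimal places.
\phi_{22} = 0.2840

The PACF at lag k is phi_{kk}, the last component of the solution
to the Yule-Walker system G_k phi = r_k where
  (G_k)_{ij} = rho(|i - j|), (r_k)_i = rho(i), i,j = 1..k.
Equivalently, Durbin-Levinson gives phi_{kk} iteratively:
  phi_{11} = rho(1)
  phi_{kk} = [rho(k) - sum_{j=1..k-1} phi_{k-1,j} rho(k-j)]
            / [1 - sum_{j=1..k-1} phi_{k-1,j} rho(j)],
  phi_{k,j} = phi_{k-1,j} - phi_{kk} phi_{k-1,k-j},  j = 1..k-1.
Step k = 1:
  phi_11 = rho(1) = -0.4022.
Step k = 2:
  phi_22 = [rho(2) - phi_11 rho(1)] / [1 - phi_11 rho(1)] = [0.3998 - (-0.4022)(-0.4022)] / [1 - (-0.4022)(-0.4022)]
         = 0.23803516 / 0.83823516 = 0.284.
Therefore phi_{22} = 0.2840.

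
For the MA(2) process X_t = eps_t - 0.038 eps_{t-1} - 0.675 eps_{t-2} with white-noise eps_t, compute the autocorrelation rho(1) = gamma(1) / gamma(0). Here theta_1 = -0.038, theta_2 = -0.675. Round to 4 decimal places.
\rho(1) = -0.0085

For an MA(q) process with theta_0 = 1, the autocovariance is
  gamma(k) = sigma^2 * sum_{i=0..q-k} theta_i * theta_{i+k},
and rho(k) = gamma(k) / gamma(0). Sigma^2 cancels.
  numerator   = (1)*(-0.038) + (-0.038)*(-0.675) = -0.01235.
  denominator = (1)^2 + (-0.038)^2 + (-0.675)^2 = 1.457069.
  rho(1) = -0.01235 / 1.457069 = -0.0085.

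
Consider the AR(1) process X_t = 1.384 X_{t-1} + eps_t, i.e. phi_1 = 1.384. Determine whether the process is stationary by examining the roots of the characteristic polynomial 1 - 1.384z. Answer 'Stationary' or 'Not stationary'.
\text{Not stationary}

The AR(p) characteristic polynomial is P(z) = 1 - 1.384z.
Stationarity requires all roots to lie outside the unit circle, i.e. |z| > 1 for every root.
This is linear in z: 1 + (-1.384) z = 0  =>  z = -1/(-1.384) = 0.722543,  |z| = 0.722543.
Moduli of all roots: 0.7225.
All moduli strictly greater than 1? No.
Verdict: Not stationary.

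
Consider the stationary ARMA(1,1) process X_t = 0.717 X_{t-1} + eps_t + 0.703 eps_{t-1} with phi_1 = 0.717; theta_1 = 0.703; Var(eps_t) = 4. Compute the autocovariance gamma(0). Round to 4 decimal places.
\gamma(0) = 20.5989

Multiply the model equation by X_{t-k} and take expectations. With theta_0 = psi_0 = 1 and psi_j the MA(infinity) weights, this gives
  gamma(k) - sum_i phi_i gamma(k-i) = c_k,
  c_k = sigma^2 * sum_{j=k..q} theta_j psi_{j-k}   (c_k = 0 for k > q),
using gamma(-m) = gamma(m).
psi-weights needed (psi_j = theta_j + sum_i phi_i psi_{j-i}):
  psi_1 = theta_1 + phi_1 = 0.703 + (0.717) = 1.42
Right-hand sides:
  c_0 = sigma^2 (1 + theta_1 psi_1) = 4 * (1 + (0.703)(1.42)) = 4 * 1.99826 = 7.99304
  c_1 = sigma^2 theta_1 = 4 * (0.703) = 2.812
  c_2 = 0
Equations for k = 0 and k = 1 (AR order 1):
  gamma(0) = phi_1 gamma(1) + c_0
  gamma(1) = phi_1 gamma(0) + c_1
Substituting the second into the first: gamma(0) (1 - phi_1^2) = c_0 + phi_1 c_1, so
  gamma(0) = (c_0 + phi_1 c_1) / (1 - phi_1^2) = (7.99304 + (0.717)(2.812)) / (1 - (0.717)^2) = 10.009244 / 0.485911 = 20.598924.
Therefore gamma(0) = 20.5989 (to 4 decimal places).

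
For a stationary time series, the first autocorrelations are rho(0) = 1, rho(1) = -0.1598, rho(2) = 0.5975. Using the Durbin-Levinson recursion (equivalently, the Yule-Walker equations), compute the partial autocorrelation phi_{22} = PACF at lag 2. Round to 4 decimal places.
\phi_{22} = 0.5870

The PACF at lag k is phi_{kk}, the last component of the solution
to the Yule-Walker system G_k phi = r_k where
  (G_k)_{ij} = rho(|i - j|), (r_k)_i = rho(i), i,j = 1..k.
Equivalently, Durbin-Levinson gives phi_{kk} iteratively:
  phi_{11} = rho(1)
  phi_{kk} = [rho(k) - sum_{j=1..k-1} phi_{k-1,j} rho(k-j)]
            / [1 - sum_{j=1..k-1} phi_{k-1,j} rho(j)],
  phi_{k,j} = phi_{k-1,j} - phi_{kk} phi_{k-1,k-j},  j = 1..k-1.
Step k = 1:
  phi_11 = rho(1) = -0.1598.
Step k = 2:
  phi_22 = [rho(2) - phi_11 rho(1)] / [1 - phi_11 rho(1)] = [0.5975 - (-0.1598)(-0.1598)] / [1 - (-0.1598)(-0.1598)]
         = 0.57196396 / 0.97446396 = 0.587.
Therefore phi_{22} = 0.5870.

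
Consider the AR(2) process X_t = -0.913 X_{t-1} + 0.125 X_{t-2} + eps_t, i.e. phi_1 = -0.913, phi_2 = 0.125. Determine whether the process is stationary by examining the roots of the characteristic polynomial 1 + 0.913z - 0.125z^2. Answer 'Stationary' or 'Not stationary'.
\text{Not stationary}

The AR(p) characteristic polynomial is P(z) = 1 + 0.913z - 0.125z^2.
Stationarity requires all roots to lie outside the unit circle, i.e. |z| > 1 for every root.
Set 1 + (0.913) z + (-0.125) z^2 = 0, i.e. a z^2 + b z + c = 0 with a = -0.125, b = 0.913, c = 1.
Discriminant D = b^2 - 4ac = (0.913)^2 - 4*(-0.125)*1 = 0.833569 - (-0.5) = 1.333569.
D >= 0, so the roots are real: z = (-b +/- sqrt(D)) / (2a) = (-0.913 +/- 1.154803) / (-0.25).
  z_1 = (-0.913 + 1.154803) / (-0.25) = -0.9672,   |z_1| = 0.9672.
  z_2 = (-0.913 - 1.154803) / (-0.25) = 8.2712,   |z_2| = 8.2712.
Moduli of all roots: 0.9672, 8.2712.
All moduli strictly greater than 1? No.
Verdict: Not stationary.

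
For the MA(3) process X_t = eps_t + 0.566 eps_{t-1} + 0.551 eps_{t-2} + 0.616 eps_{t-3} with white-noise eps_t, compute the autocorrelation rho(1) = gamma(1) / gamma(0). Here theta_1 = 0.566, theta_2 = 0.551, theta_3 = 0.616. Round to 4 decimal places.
\rho(1) = 0.6076

For an MA(q) process with theta_0 = 1, the autocovariance is
  gamma(k) = sigma^2 * sum_{i=0..q-k} theta_i * theta_{i+k},
and rho(k) = gamma(k) / gamma(0). Sigma^2 cancels.
  numerator   = (1)*(0.566) + (0.566)*(0.551) + (0.551)*(0.616) = 1.217282.
  denominator = (1)^2 + (0.566)^2 + (0.551)^2 + (0.616)^2 = 2.003413.
  rho(1) = 1.217282 / 2.003413 = 0.6076.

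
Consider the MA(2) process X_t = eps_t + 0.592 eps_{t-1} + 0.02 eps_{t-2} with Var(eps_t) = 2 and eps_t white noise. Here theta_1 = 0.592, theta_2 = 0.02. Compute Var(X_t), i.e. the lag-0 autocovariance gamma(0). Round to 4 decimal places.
\gamma(0) = 2.7017

For an MA(q) process X_t = eps_t + sum_i theta_i eps_{t-i} with
Var(eps_t) = sigma^2, the variance is
  gamma(0) = sigma^2 * (1 + sum_i theta_i^2).
  sum_i theta_i^2 = (0.592)^2 + (0.02)^2 = 0.350464 + 0.0004 = 0.350864.
  gamma(0) = 2 * (1 + 0.350864) = 2 * 1.350864 = 2.701728, which rounds to 2.7017.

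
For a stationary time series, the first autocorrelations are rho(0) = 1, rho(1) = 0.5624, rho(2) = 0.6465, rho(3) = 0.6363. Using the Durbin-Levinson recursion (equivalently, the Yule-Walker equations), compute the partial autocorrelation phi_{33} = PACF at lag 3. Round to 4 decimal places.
\phi_{33} = 0.3370

The PACF at lag k is phi_{kk}, the last component of the solution
to the Yule-Walker system G_k phi = r_k where
  (G_k)_{ij} = rho(|i - j|), (r_k)_i = rho(i), i,j = 1..k.
Equivalently, Durbin-Levinson gives phi_{kk} iteratively:
  phi_{11} = rho(1)
  phi_{kk} = [rho(k) - sum_{j=1..k-1} phi_{k-1,j} rho(k-j)]
            / [1 - sum_{j=1..k-1} phi_{k-1,j} rho(j)],
  phi_{k,j} = phi_{k-1,j} - phi_{kk} phi_{k-1,k-j},  j = 1..k-1.
Step k = 1:
  phi_11 = rho(1) = 0.5624.
Step k = 2:
  phi_22 = [rho(2) - phi_11 rho(1)] / [1 - phi_11 rho(1)] = [0.6465 - (0.5624)(0.5624)] / [1 - (0.5624)(0.5624)]
         = 0.33020624 / 0.68370624 = 0.482965.
  Update: phi_21 = phi_11 - phi_22 phi_11 = 0.5624 - (0.482965)(0.5624) = 0.29078.
Step k = 3:
  phi_33 = [rho(3) - phi_21 rho(2) - phi_22 rho(1)] / [1 - phi_21 rho(1) - phi_22 rho(2)]
    numerator   = 0.6363 - (0.29078)(0.6465) - (0.482965)(0.5624) = 0.17669088
    denominator = 1 - (0.29078)(0.5624) - (0.482965)(0.6465) = 0.52422816
  phi_33 = 0.17669088 / 0.52422816 = 0.337.
Therefore phi_{33} = 0.3370.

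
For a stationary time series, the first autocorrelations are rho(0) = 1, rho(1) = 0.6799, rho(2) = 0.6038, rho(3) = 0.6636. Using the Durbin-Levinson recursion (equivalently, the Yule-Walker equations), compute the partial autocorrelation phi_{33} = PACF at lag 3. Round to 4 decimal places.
\phi_{33} = 0.3640

The PACF at lag k is phi_{kk}, the last component of the solution
to the Yule-Walker system G_k phi = r_k where
  (G_k)_{ij} = rho(|i - j|), (r_k)_i = rho(i), i,j = 1..k.
Equivalently, Durbin-Levinson gives phi_{kk} iteratively:
  phi_{11} = rho(1)
  phi_{kk} = [rho(k) - sum_{j=1..k-1} phi_{k-1,j} rho(k-j)]
            / [1 - sum_{j=1..k-1} phi_{k-1,j} rho(j)],
  phi_{k,j} = phi_{k-1,j} - phi_{kk} phi_{k-1,k-j},  j = 1..k-1.
Step k = 1:
  phi_11 = rho(1) = 0.6799.
Step k = 2:
  phi_22 = [rho(2) - phi_11 rho(1)] / [1 - phi_11 rho(1)] = [0.6038 - (0.6799)(0.6799)] / [1 - (0.6799)(0.6799)]
         = 0.14153599 / 0.53773599 = 0.263207.
  Update: phi_21 = phi_11 - phi_22 phi_11 = 0.6799 - (0.263207)(0.6799) = 0.500945.
Step k = 3:
  phi_33 = [rho(3) - phi_21 rho(2) - phi_22 rho(1)] / [1 - phi_21 rho(1) - phi_22 rho(2)]
    numerator   = 0.6636 - (0.500945)(0.6038) - (0.263207)(0.6799) = 0.18217457
    denominator = 1 - (0.500945)(0.6799) - (0.263207)(0.6038) = 0.5004827
  phi_33 = 0.18217457 / 0.5004827 = 0.364.
Therefore phi_{33} = 0.3640.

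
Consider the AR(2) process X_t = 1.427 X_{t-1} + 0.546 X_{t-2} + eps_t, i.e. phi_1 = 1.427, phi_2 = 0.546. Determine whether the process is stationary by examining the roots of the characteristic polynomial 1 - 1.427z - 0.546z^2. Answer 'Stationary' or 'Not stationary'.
\text{Not stationary}

The AR(p) characteristic polynomial is P(z) = 1 - 1.427z - 0.546z^2.
Stationarity requires all roots to lie outside the unit circle, i.e. |z| > 1 for every root.
Set 1 + (-1.427) z + (-0.546) z^2 = 0, i.e. a z^2 + b z + c = 0 with a = -0.546, b = -1.427, c = 1.
Discriminant D = b^2 - 4ac = (-1.427)^2 - 4*(-0.546)*1 = 2.036329 - (-2.184) = 4.220329.
D >= 0, so the roots are real: z = (-b +/- sqrt(D)) / (2a) = (1.427 +/- 2.054344) / (-1.092).
  z_1 = (1.427 + 2.054344) / (-1.092) = -3.188,   |z_1| = 3.188.
  z_2 = (1.427 - 2.054344) / (-1.092) = 0.5745,   |z_2| = 0.5745.
Moduli of all roots: 3.1880, 0.5745.
All moduli strictly greater than 1? No.
Verdict: Not stationary.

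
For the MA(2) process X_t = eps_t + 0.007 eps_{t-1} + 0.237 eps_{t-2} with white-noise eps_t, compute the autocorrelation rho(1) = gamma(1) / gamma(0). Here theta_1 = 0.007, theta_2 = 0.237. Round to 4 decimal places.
\rho(1) = 0.0082

For an MA(q) process with theta_0 = 1, the autocovariance is
  gamma(k) = sigma^2 * sum_{i=0..q-k} theta_i * theta_{i+k},
and rho(k) = gamma(k) / gamma(0). Sigma^2 cancels.
  numerator   = (1)*(0.007) + (0.007)*(0.237) = 0.008659.
  denominator = (1)^2 + (0.007)^2 + (0.237)^2 = 1.056218.
  rho(1) = 0.008659 / 1.056218 = 0.0082.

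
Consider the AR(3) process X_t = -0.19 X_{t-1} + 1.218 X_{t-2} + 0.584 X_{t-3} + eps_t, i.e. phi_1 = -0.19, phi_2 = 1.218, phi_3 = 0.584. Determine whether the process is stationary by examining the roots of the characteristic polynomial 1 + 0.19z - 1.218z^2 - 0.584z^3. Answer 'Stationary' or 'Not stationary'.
\text{Not stationary}

The AR(p) characteristic polynomial is P(z) = 1 + 0.19z - 1.218z^2 - 0.584z^3.
Stationarity requires all roots to lie outside the unit circle, i.e. |z| > 1 for every root.
Degree 3: look for a simple real root z0 first, then factor out (1 - z/z0) and solve the remaining quadratic.
Testing z0 = -1.25: P(-1.25) = 1 + (0.19)(-1.25) + (-1.218)(-1.25)^2 + (-0.584)(-1.25)^3
  = 1 + (-0.2375) + (-1.903125) + (1.140625) = 0.  So z_0 = -1.25 is a root, |z_0| = 1.25.
Divide out the factor (1 + 0.8 z) = (1 - z/z0) (since 1/z0 = -0.8):
  P(z) = (1 + 0.8 z)(1 + (-0.61) z + (-0.73) z^2)
  [check: z-coef -0.61 - (-0.8) = 0.19; z^2-coef -0.73 - (-0.8)(-0.61) = -1.218; z^3-coef -(-0.8)(-0.73) = -0.584.]
Remaining roots from the quadratic factor 1 + (-0.61) z + (-0.73) z^2:
  Set 1 + (-0.61) z + (-0.73) z^2 = 0, i.e. a z^2 + b z + c = 0 with a = -0.73, b = -0.61, c = 1.
  Discriminant D = b^2 - 4ac = (-0.61)^2 - 4*(-0.73)*1 = 0.3721 - (-2.92) = 3.2921.
  D >= 0, so the roots are real: z = (-b +/- sqrt(D)) / (2a) = (0.61 +/- 1.814415) / (-1.46).
    z_1 = (0.61 + 1.814415) / (-1.46) = -1.6606,   |z_1| = 1.6606.
    z_2 = (0.61 - 1.814415) / (-1.46) = 0.8249,   |z_2| = 0.8249.
Moduli of all roots: 1.2500, 1.6606, 0.8249.
All moduli strictly greater than 1? No.
Verdict: Not stationary.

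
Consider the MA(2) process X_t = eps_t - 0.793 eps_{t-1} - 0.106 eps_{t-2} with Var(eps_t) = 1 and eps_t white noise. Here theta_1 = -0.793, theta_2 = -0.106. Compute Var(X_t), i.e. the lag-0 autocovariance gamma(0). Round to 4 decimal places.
\gamma(0) = 1.6401

For an MA(q) process X_t = eps_t + sum_i theta_i eps_{t-i} with
Var(eps_t) = sigma^2, the variance is
  gamma(0) = sigma^2 * (1 + sum_i theta_i^2).
  sum_i theta_i^2 = (-0.793)^2 + (-0.106)^2 = 0.628849 + 0.011236 = 0.640085.
  gamma(0) = 1 * (1 + 0.640085) = 1 * 1.640085 = 1.640085, which rounds to 1.6401.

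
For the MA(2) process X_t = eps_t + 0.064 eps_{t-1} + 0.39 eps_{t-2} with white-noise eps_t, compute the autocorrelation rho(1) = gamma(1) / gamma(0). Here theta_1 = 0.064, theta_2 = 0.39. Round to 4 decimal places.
\rho(1) = 0.0769

For an MA(q) process with theta_0 = 1, the autocovariance is
  gamma(k) = sigma^2 * sum_{i=0..q-k} theta_i * theta_{i+k},
and rho(k) = gamma(k) / gamma(0). Sigma^2 cancels.
  numerator   = (1)*(0.064) + (0.064)*(0.39) = 0.08896.
  denominator = (1)^2 + (0.064)^2 + (0.39)^2 = 1.156196.
  rho(1) = 0.08896 / 1.156196 = 0.0769.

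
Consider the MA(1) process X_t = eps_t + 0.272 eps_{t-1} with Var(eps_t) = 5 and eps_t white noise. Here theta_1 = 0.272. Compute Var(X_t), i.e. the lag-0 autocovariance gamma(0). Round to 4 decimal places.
\gamma(0) = 5.3699

For an MA(q) process X_t = eps_t + sum_i theta_i eps_{t-i} with
Var(eps_t) = sigma^2, the variance is
  gamma(0) = sigma^2 * (1 + sum_i theta_i^2).
  sum_i theta_i^2 = (0.272)^2 = 0.073984.
  gamma(0) = 5 * (1 + 0.073984) = 5 * 1.073984 = 5.36992, which rounds to 5.3699.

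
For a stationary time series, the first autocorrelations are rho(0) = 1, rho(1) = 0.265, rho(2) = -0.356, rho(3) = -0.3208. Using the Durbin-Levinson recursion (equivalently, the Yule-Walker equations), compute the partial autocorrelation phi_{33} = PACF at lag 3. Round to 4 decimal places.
\phi_{33} = -0.0841

The PACF at lag k is phi_{kk}, the last component of the solution
to the Yule-Walker system G_k phi = r_k where
  (G_k)_{ij} = rho(|i - j|), (r_k)_i = rho(i), i,j = 1..k.
Equivalently, Durbin-Levinson gives phi_{kk} iteratively:
  phi_{11} = rho(1)
  phi_{kk} = [rho(k) - sum_{j=1..k-1} phi_{k-1,j} rho(k-j)]
            / [1 - sum_{j=1..k-1} phi_{k-1,j} rho(j)],
  phi_{k,j} = phi_{k-1,j} - phi_{kk} phi_{k-1,k-j},  j = 1..k-1.
Step k = 1:
  phi_11 = rho(1) = 0.265.
Step k = 2:
  phi_22 = [rho(2) - phi_11 rho(1)] / [1 - phi_11 rho(1)] = [-0.356 - (0.265)(0.265)] / [1 - (0.265)(0.265)]
         = -0.426225 / 0.929775 = -0.458417.
  Update: phi_21 = phi_11 - phi_22 phi_11 = 0.265 - (-0.458417)(0.265) = 0.386481.
Step k = 3:
  phi_33 = [rho(3) - phi_21 rho(2) - phi_22 rho(1)] / [1 - phi_21 rho(1) - phi_22 rho(2)]
    numerator   = -0.3208 - (0.386481)(-0.356) - (-0.458417)(0.265) = -0.06173231
    denominator = 1 - (0.386481)(0.265) - (-0.458417)(-0.356) = 0.73438606
  phi_33 = -0.06173231 / 0.73438606 = -0.0841.
Therefore phi_{33} = -0.0841.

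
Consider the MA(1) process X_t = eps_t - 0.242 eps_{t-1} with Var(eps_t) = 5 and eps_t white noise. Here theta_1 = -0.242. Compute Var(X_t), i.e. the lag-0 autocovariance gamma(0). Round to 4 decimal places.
\gamma(0) = 5.2928

For an MA(q) process X_t = eps_t + sum_i theta_i eps_{t-i} with
Var(eps_t) = sigma^2, the variance is
  gamma(0) = sigma^2 * (1 + sum_i theta_i^2).
  sum_i theta_i^2 = (-0.242)^2 = 0.058564.
  gamma(0) = 5 * (1 + 0.058564) = 5 * 1.058564 = 5.29282, which rounds to 5.2928.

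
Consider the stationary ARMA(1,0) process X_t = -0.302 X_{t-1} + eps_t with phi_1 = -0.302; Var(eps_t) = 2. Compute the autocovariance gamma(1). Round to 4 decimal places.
\gamma(1) = -0.6646

Multiply the model equation by X_{t-k} and take expectations. With theta_0 = psi_0 = 1 and psi_j the MA(infinity) weights, this gives
  gamma(k) - sum_i phi_i gamma(k-i) = c_k,
  c_k = sigma^2 * sum_{j=k..q} theta_j psi_{j-k}   (c_k = 0 for k > q),
using gamma(-m) = gamma(m).
Pure AR (q = 0): c_0 = sigma^2 = 2, c_k = 0 for k >= 1.
Equations for k = 0 and k = 1 (AR order 1):
  gamma(0) = phi_1 gamma(1) + c_0
  gamma(1) = phi_1 gamma(0) + c_1
Substituting the second into the first: gamma(0) (1 - phi_1^2) = c_0 + phi_1 c_1, so
  gamma(0) = c_0 / (1 - phi_1^2) = 2 / (1 - (-0.302)^2) = 2 / 0.908796 = 2.200714.
  gamma(1) = phi_1 gamma(0) = (-0.302)(2.200714) = -0.664616.
Therefore gamma(1) = -0.6646 (to 4 decimal places).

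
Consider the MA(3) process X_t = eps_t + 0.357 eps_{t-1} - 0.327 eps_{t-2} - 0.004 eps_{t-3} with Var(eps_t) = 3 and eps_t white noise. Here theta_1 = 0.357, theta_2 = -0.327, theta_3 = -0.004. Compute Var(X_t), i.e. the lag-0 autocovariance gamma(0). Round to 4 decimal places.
\gamma(0) = 3.7032

For an MA(q) process X_t = eps_t + sum_i theta_i eps_{t-i} with
Var(eps_t) = sigma^2, the variance is
  gamma(0) = sigma^2 * (1 + sum_i theta_i^2).
  sum_i theta_i^2 = (0.357)^2 + (-0.327)^2 + (-0.004)^2 = 0.127449 + 0.106929 + 0.000016 = 0.234394.
  gamma(0) = 3 * (1 + 0.234394) = 3 * 1.234394 = 3.703182, which rounds to 3.7032.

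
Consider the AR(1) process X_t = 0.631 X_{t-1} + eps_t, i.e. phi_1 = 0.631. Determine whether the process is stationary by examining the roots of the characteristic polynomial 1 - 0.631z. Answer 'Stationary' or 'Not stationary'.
\text{Stationary}

The AR(p) characteristic polynomial is P(z) = 1 - 0.631z.
Stationarity requires all roots to lie outside the unit circle, i.e. |z| > 1 for every root.
This is linear in z: 1 + (-0.631) z = 0  =>  z = -1/(-0.631) = 1.584786,  |z| = 1.584786.
Moduli of all roots: 1.5848.
All moduli strictly greater than 1? Yes.
Verdict: Stationary.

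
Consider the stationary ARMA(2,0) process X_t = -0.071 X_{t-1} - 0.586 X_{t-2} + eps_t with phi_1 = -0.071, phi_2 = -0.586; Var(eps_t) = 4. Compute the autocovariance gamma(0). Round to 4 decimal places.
\gamma(0) = 6.1042

Multiply the model equation by X_{t-k} and take expectations. With theta_0 = psi_0 = 1 and psi_j the MA(infinity) weights, this gives
  gamma(k) - sum_i phi_i gamma(k-i) = c_k,
  c_k = sigma^2 * sum_{j=k..q} theta_j psi_{j-k}   (c_k = 0 for k > q),
using gamma(-m) = gamma(m).
Pure AR (q = 0): c_0 = sigma^2 = 4, c_k = 0 for k >= 1.
Equations for k = 0, 1, 2 (AR order 2, c_2 = 0):
  (E0) gamma(0) = phi_1 gamma(1) + phi_2 gamma(2) + c_0
  (E1) gamma(1) = phi_1 gamma(0) + phi_2 gamma(1) + c_1
  (E2) gamma(2) = phi_1 gamma(1) + phi_2 gamma(0)
From (E1): gamma(1) = A gamma(0) + B with
  A = phi_1 / (1 - phi_2) = -0.071 / 1.586 = -0.044767,   B = c_1 / (1 - phi_2) = 0 / 1.586 = 0.
Insert (E2) into (E0): gamma(0) (1 - phi_2^2) = phi_1 (1 + phi_2) gamma(1) + c_0.
  phi_1 (1 + phi_2) = (-0.071)(0.414) = -0.029394,   1 - phi_2^2 = 0.656604.
Replace gamma(1) by A gamma(0) + B and collect gamma(0):
  gamma(0) [0.656604 - (-0.029394)(-0.044767)] = c_0 = 4
  gamma(0) * 0.655288 = 4
  gamma(0) = 4 / 0.655288 = 6.104185.
Therefore gamma(0) = 6.1042 (to 4 decimal places).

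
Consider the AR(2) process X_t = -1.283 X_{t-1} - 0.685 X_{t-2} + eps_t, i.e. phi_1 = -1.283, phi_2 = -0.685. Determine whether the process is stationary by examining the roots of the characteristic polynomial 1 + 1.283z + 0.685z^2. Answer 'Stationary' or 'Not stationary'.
\text{Stationary}

The AR(p) characteristic polynomial is P(z) = 1 + 1.283z + 0.685z^2.
Stationarity requires all roots to lie outside the unit circle, i.e. |z| > 1 for every root.
Set 1 + (1.283) z + (0.685) z^2 = 0, i.e. a z^2 + b z + c = 0 with a = 0.685, b = 1.283, c = 1.
Discriminant D = b^2 - 4ac = (1.283)^2 - 4*(0.685)*1 = 1.646089 - (2.74) = -1.093911.
D < 0, so the roots are the complex-conjugate pair z = (-b +/- i sqrt(-D)) / (2a) = -0.9365 +/- 0.7634i.
For a conjugate pair |z|^2 = z * conj(z) = (product of roots) = c/a = 1/(0.685) = 1.459854, so |z| = sqrt(1.459854) = 1.2082 for both roots.
Moduli of all roots: 1.2082, 1.2082.
All moduli strictly greater than 1? Yes.
Verdict: Stationary.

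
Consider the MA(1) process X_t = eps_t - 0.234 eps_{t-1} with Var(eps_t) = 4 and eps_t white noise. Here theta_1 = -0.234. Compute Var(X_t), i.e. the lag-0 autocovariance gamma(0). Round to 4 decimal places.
\gamma(0) = 4.2190

For an MA(q) process X_t = eps_t + sum_i theta_i eps_{t-i} with
Var(eps_t) = sigma^2, the variance is
  gamma(0) = sigma^2 * (1 + sum_i theta_i^2).
  sum_i theta_i^2 = (-0.234)^2 = 0.054756.
  gamma(0) = 4 * (1 + 0.054756) = 4 * 1.054756 = 4.219024, which rounds to 4.2190.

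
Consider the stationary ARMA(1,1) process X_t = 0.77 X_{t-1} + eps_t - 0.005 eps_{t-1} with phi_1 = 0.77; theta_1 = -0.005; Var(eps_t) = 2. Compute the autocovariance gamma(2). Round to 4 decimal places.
\gamma(2) = 2.8827

Multiply the model equation by X_{t-k} and take expectations. With theta_0 = psi_0 = 1 and psi_j the MA(infinity) weights, this gives
  gamma(k) - sum_i phi_i gamma(k-i) = c_k,
  c_k = sigma^2 * sum_{j=k..q} theta_j psi_{j-k}   (c_k = 0 for k > q),
using gamma(-m) = gamma(m).
psi-weights needed (psi_j = theta_j + sum_i phi_i psi_{j-i}):
  psi_1 = theta_1 + phi_1 = -0.005 + (0.77) = 0.765
Right-hand sides:
  c_0 = sigma^2 (1 + theta_1 psi_1) = 2 * (1 + (-0.005)(0.765)) = 2 * 0.996175 = 1.99235
  c_1 = sigma^2 theta_1 = 2 * (-0.005) = -0.01
  c_2 = 0
Equations for k = 0 and k = 1 (AR order 1):
  gamma(0) = phi_1 gamma(1) + c_0
  gamma(1) = phi_1 gamma(0) + c_1
Substituting the second into the first: gamma(0) (1 - phi_1^2) = c_0 + phi_1 c_1, so
  gamma(0) = (c_0 + phi_1 c_1) / (1 - phi_1^2) = (1.99235 + (0.77)(-0.01)) / (1 - (0.77)^2) = 1.98465 / 0.4071 = 4.875092.
  gamma(1) = phi_1 gamma(0) + c_1 = (0.77)(4.875092) + (-0.01) = 3.743821.
For k = 2 (> q): gamma(2) = phi_1 gamma(1) = (0.77)(3.743821) = 2.882742.
Therefore gamma(2) = 2.8827 (to 4 decimal places).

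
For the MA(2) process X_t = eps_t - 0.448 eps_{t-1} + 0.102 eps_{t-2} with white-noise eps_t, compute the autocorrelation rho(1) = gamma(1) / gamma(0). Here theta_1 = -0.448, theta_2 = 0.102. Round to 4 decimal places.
\rho(1) = -0.4076

For an MA(q) process with theta_0 = 1, the autocovariance is
  gamma(k) = sigma^2 * sum_{i=0..q-k} theta_i * theta_{i+k},
and rho(k) = gamma(k) / gamma(0). Sigma^2 cancels.
  numerator   = (1)*(-0.448) + (-0.448)*(0.102) = -0.493696.
  denominator = (1)^2 + (-0.448)^2 + (0.102)^2 = 1.211108.
  rho(1) = -0.493696 / 1.211108 = -0.4076.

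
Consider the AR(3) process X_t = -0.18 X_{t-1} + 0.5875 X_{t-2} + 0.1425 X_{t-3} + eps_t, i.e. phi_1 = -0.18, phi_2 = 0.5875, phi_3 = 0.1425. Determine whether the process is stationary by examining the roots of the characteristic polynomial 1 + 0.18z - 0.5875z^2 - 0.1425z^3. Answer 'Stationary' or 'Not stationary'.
\text{Stationary}

The AR(p) characteristic polynomial is P(z) = 1 + 0.18z - 0.5875z^2 - 0.1425z^3.
Stationarity requires all roots to lie outside the unit circle, i.e. |z| > 1 for every root.
Degree 3: look for a simple real root z0 first, then factor out (1 - z/z0) and solve the remaining quadratic.
Testing z0 = -4: P(-4) = 1 + (0.18)(-4) + (-0.5875)(-4)^2 + (-0.1425)(-4)^3
  = 1 + (-0.72) + (-9.4) + (9.12) = 0.  So z_0 = -4 is a root, |z_0| = 4.
Divide out the factor (1 + 0.25 z) = (1 - z/z0) (since 1/z0 = -0.25):
  P(z) = (1 + 0.25 z)(1 + (-0.07) z + (-0.57) z^2)
  [check: z-coef -0.07 - (-0.25) = 0.18; z^2-coef -0.57 - (-0.25)(-0.07) = -0.5875; z^3-coef -(-0.25)(-0.57) = -0.1425.]
Remaining roots from the quadratic factor 1 + (-0.07) z + (-0.57) z^2:
  Set 1 + (-0.07) z + (-0.57) z^2 = 0, i.e. a z^2 + b z + c = 0 with a = -0.57, b = -0.07, c = 1.
  Discriminant D = b^2 - 4ac = (-0.07)^2 - 4*(-0.57)*1 = 0.0049 - (-2.28) = 2.2849.
  D >= 0, so the roots are real: z = (-b +/- sqrt(D)) / (2a) = (0.07 +/- 1.511589) / (-1.14).
    z_1 = (0.07 + 1.511589) / (-1.14) = -1.3874,   |z_1| = 1.3874.
    z_2 = (0.07 - 1.511589) / (-1.14) = 1.2646,   |z_2| = 1.2646.
Moduli of all roots: 4.0000, 1.3874, 1.2646.
All moduli strictly greater than 1? Yes.
Verdict: Stationary.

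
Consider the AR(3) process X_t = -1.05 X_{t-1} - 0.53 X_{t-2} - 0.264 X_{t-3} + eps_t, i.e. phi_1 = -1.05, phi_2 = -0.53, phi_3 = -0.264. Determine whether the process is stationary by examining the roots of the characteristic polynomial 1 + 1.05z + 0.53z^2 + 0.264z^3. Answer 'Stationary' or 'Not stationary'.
\text{Stationary}

The AR(p) characteristic polynomial is P(z) = 1 + 1.05z + 0.53z^2 + 0.264z^3.
Stationarity requires all roots to lie outside the unit circle, i.e. |z| > 1 for every root.
Degree 3: look for a simple real root z0 first, then factor out (1 - z/z0) and solve the remaining quadratic.
Testing z0 = -1.25: P(-1.25) = 1 + (1.05)(-1.25) + (0.53)(-1.25)^2 + (0.264)(-1.25)^3
  = 1 + (-1.3125) + (0.828125) + (-0.515625) = 0.  So z_0 = -1.25 is a root, |z_0| = 1.25.
Divide out the factor (1 + 0.8 z) = (1 - z/z0) (since 1/z0 = -0.8):
  P(z) = (1 + 0.8 z)(1 + (0.25) z + (0.33) z^2)
  [check: z-coef 0.25 - (-0.8) = 1.05; z^2-coef 0.33 - (-0.8)(0.25) = 0.53; z^3-coef -(-0.8)(0.33) = 0.264.]
Remaining roots from the quadratic factor 1 + (0.25) z + (0.33) z^2:
  Set 1 + (0.25) z + (0.33) z^2 = 0, i.e. a z^2 + b z + c = 0 with a = 0.33, b = 0.25, c = 1.
  Discriminant D = b^2 - 4ac = (0.25)^2 - 4*(0.33)*1 = 0.0625 - (1.32) = -1.2575.
  D < 0, so the roots are the complex-conjugate pair z = (-b +/- i sqrt(-D)) / (2a) = -0.3788 +/- 1.6991i.
  For a conjugate pair |z|^2 = z * conj(z) = (product of roots) = c/a = 1/(0.33) = 3.030303, so |z| = sqrt(3.030303) = 1.7408 for both roots.
Moduli of all roots: 1.2500, 1.7408, 1.7408.
All moduli strictly greater than 1? Yes.
Verdict: Stationary.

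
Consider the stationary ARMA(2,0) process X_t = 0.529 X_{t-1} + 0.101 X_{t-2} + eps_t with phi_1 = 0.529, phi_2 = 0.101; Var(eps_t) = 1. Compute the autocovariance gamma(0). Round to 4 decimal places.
\gamma(0) = 1.5454

Multiply the model equation by X_{t-k} and take expectations. With theta_0 = psi_0 = 1 and psi_j the MA(infinity) weights, this gives
  gamma(k) - sum_i phi_i gamma(k-i) = c_k,
  c_k = sigma^2 * sum_{j=k..q} theta_j psi_{j-k}   (c_k = 0 for k > q),
using gamma(-m) = gamma(m).
Pure AR (q = 0): c_0 = sigma^2 = 1, c_k = 0 for k >= 1.
Equations for k = 0, 1, 2 (AR order 2, c_2 = 0):
  (E0) gamma(0) = phi_1 gamma(1) + phi_2 gamma(2) + c_0
  (E1) gamma(1) = phi_1 gamma(0) + phi_2 gamma(1) + c_1
  (E2) gamma(2) = phi_1 gamma(1) + phi_2 gamma(0)
From (E1): gamma(1) = A gamma(0) + B with
  A = phi_1 / (1 - phi_2) = 0.529 / 0.899 = 0.588432,   B = c_1 / (1 - phi_2) = 0 / 0.899 = 0.
Insert (E2) into (E0): gamma(0) (1 - phi_2^2) = phi_1 (1 + phi_2) gamma(1) + c_0.
  phi_1 (1 + phi_2) = (0.529)(1.101) = 0.582429,   1 - phi_2^2 = 0.989799.
Replace gamma(1) by A gamma(0) + B and collect gamma(0):
  gamma(0) [0.989799 - (0.582429)(0.588432)] = c_0 = 1
  gamma(0) * 0.647079 = 1
  gamma(0) = 1 / 0.647079 = 1.545405.
Therefore gamma(0) = 1.5454 (to 4 decimal places).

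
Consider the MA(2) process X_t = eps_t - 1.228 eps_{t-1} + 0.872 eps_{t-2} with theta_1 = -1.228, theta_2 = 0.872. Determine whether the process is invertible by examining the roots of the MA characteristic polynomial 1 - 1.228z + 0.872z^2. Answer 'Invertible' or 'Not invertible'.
\text{Invertible}

The MA(q) characteristic polynomial is P(z) = 1 - 1.228z + 0.872z^2.
Invertibility requires all roots to lie outside the unit circle, i.e. |z| > 1 for every root.
Set 1 + (-1.228) z + (0.872) z^2 = 0, i.e. a z^2 + b z + c = 0 with a = 0.872, b = -1.228, c = 1.
Discriminant D = b^2 - 4ac = (-1.228)^2 - 4*(0.872)*1 = 1.507984 - (3.488) = -1.980016.
D < 0, so the roots are the complex-conjugate pair z = (-b +/- i sqrt(-D)) / (2a) = 0.7041 +/- 0.8068i.
For a conjugate pair |z|^2 = z * conj(z) = (product of roots) = c/a = 1/(0.872) = 1.146789, so |z| = sqrt(1.146789) = 1.0709 for both roots.
Moduli of all roots: 1.0709, 1.0709.
All moduli strictly greater than 1? Yes.
Verdict: Invertible.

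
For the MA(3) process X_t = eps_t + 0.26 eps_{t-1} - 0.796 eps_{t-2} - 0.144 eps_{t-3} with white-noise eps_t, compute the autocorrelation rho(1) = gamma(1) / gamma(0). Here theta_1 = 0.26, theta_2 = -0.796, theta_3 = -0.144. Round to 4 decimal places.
\rho(1) = 0.0974

For an MA(q) process with theta_0 = 1, the autocovariance is
  gamma(k) = sigma^2 * sum_{i=0..q-k} theta_i * theta_{i+k},
and rho(k) = gamma(k) / gamma(0). Sigma^2 cancels.
  numerator   = (1)*(0.26) + (0.26)*(-0.796) + (-0.796)*(-0.144) = 0.167664.
  denominator = (1)^2 + (0.26)^2 + (-0.796)^2 + (-0.144)^2 = 1.721952.
  rho(1) = 0.167664 / 1.721952 = 0.0974.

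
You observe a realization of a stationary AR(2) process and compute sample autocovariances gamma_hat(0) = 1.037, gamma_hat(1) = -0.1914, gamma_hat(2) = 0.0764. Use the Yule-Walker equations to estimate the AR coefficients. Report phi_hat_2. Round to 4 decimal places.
\hat\phi_{2} = 0.0410

The Yule-Walker equations for an AR(p) process read, in matrix form,
  Gamma_p phi = r_p,   with   (Gamma_p)_{ij} = gamma(|i - j|),
                       (r_p)_i = gamma(i),   i,j = 1..p.
Substitute the sample gammas (Toeplitz matrix and right-hand side of size 2):
  Gamma_p = [[1.037, -0.1914], [-0.1914, 1.037]]
  r_p     = [-0.1914, 0.0764]
Written out:
  1.037 phi_1 - 0.1914 phi_2 = -0.1914
  -0.1914 phi_1 + 1.037 phi_2 = 0.0764
Solve by Cramer's rule:
  det = gamma(0)^2 - gamma(1)^2 = (1.037)^2 - (-0.1914)^2 = 1.075369 - 0.03663396 = 1.03873504
  phi_hat_1 = [gamma(1) gamma(0) - gamma(1) gamma(2)] / det = [(-0.1914)(1.037) - (-0.1914)(0.0764)] / 1.03873504 = -0.18385884 / 1.03873504 = -0.177
  phi_hat_2 = [gamma(0) gamma(2) - gamma(1)^2] / det = [(1.037)(0.0764) - (-0.1914)^2] / 1.03873504 = 0.04259284 / 1.03873504 = 0.041
So phi_hat = [-0.1770, 0.0410].
Therefore phi_hat_2 = 0.0410.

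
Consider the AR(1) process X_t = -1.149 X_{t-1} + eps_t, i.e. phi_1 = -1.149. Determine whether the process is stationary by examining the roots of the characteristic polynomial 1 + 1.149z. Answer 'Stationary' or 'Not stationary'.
\text{Not stationary}

The AR(p) characteristic polynomial is P(z) = 1 + 1.149z.
Stationarity requires all roots to lie outside the unit circle, i.e. |z| > 1 for every root.
This is linear in z: 1 + (1.149) z = 0  =>  z = -1/(1.149) = -0.870322,  |z| = 0.870322.
Moduli of all roots: 0.8703.
All moduli strictly greater than 1? No.
Verdict: Not stationary.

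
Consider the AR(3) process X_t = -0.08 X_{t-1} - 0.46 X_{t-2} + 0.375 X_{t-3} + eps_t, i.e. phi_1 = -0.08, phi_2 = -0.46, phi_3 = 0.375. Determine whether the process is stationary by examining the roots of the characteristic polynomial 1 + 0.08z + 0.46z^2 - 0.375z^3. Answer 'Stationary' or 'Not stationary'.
\text{Stationary}

The AR(p) characteristic polynomial is P(z) = 1 + 0.08z + 0.46z^2 - 0.375z^3.
Stationarity requires all roots to lie outside the unit circle, i.e. |z| > 1 for every root.
Degree 3: look for a simple real root z0 first, then factor out (1 - z/z0) and solve the remaining quadratic.
Testing z0 = 2: P(2) = 1 + (0.08)(2) + (0.46)(2)^2 + (-0.375)(2)^3
  = 1 + (0.16) + (1.84) + (-3) = 0.  So z_0 = 2 is a root, |z_0| = 2.
Divide out the factor (1 - 0.5 z) = (1 - z/z0) (since 1/z0 = 0.5):
  P(z) = (1 - 0.5 z)(1 + (0.58) z + (0.75) z^2)
  [check: z-coef 0.58 - (0.5) = 0.08; z^2-coef 0.75 - (0.5)(0.58) = 0.46; z^3-coef -(0.5)(0.75) = -0.375.]
Remaining roots from the quadratic factor 1 + (0.58) z + (0.75) z^2:
  Set 1 + (0.58) z + (0.75) z^2 = 0, i.e. a z^2 + b z + c = 0 with a = 0.75, b = 0.58, c = 1.
  Discriminant D = b^2 - 4ac = (0.58)^2 - 4*(0.75)*1 = 0.3364 - (3) = -2.6636.
  D < 0, so the roots are the complex-conjugate pair z = (-b +/- i sqrt(-D)) / (2a) = -0.3867 +/- 1.088i.
  For a conjugate pair |z|^2 = z * conj(z) = (product of roots) = c/a = 1/(0.75) = 1.333333, so |z| = sqrt(1.333333) = 1.1547 for both roots.
Moduli of all roots: 2.0000, 1.1547, 1.1547.
All moduli strictly greater than 1? Yes.
Verdict: Stationary.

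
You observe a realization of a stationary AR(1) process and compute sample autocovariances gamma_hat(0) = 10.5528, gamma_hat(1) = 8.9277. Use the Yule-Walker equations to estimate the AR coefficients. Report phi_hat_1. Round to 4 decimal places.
\hat\phi_{1} = 0.8460

The Yule-Walker equations for an AR(p) process read, in matrix form,
  Gamma_p phi = r_p,   with   (Gamma_p)_{ij} = gamma(|i - j|),
                       (r_p)_i = gamma(i),   i,j = 1..p.
Substitute the sample gammas (Toeplitz matrix and right-hand side of size 1):
  Gamma_p = [[10.5528]]
  r_p     = [8.9277]
With p = 1 this is the single equation gamma(0) phi_1 = gamma(1):
  phi_hat_1 = gamma(1) / gamma(0) = 8.9277 / 10.5528 = 0.8460.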